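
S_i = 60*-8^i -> [60, -480, 3840, -30720, 245760]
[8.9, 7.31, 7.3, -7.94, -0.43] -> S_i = Random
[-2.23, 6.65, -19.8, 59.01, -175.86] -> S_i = -2.23*(-2.98)^i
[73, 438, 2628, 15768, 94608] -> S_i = 73*6^i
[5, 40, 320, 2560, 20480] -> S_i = 5*8^i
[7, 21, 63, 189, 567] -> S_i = 7*3^i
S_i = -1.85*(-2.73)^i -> [-1.85, 5.05, -13.79, 37.64, -102.76]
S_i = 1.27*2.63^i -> [1.27, 3.34, 8.78, 23.1, 60.76]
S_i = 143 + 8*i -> [143, 151, 159, 167, 175]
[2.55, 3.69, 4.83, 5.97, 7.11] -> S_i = 2.55 + 1.14*i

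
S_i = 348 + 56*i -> [348, 404, 460, 516, 572]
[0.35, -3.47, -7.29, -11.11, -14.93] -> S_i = 0.35 + -3.82*i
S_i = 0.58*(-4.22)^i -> [0.58, -2.45, 10.33, -43.59, 183.94]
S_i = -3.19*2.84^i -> [-3.19, -9.06, -25.73, -73.07, -207.52]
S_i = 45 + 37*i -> [45, 82, 119, 156, 193]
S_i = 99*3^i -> [99, 297, 891, 2673, 8019]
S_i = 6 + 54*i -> [6, 60, 114, 168, 222]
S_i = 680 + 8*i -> [680, 688, 696, 704, 712]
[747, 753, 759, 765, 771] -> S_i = 747 + 6*i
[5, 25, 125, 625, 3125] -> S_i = 5*5^i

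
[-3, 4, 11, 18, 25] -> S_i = -3 + 7*i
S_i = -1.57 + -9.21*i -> [-1.57, -10.78, -19.99, -29.2, -38.41]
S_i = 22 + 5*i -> [22, 27, 32, 37, 42]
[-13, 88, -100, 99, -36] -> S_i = Random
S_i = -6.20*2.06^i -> [-6.2, -12.77, -26.31, -54.2, -111.65]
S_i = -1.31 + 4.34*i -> [-1.31, 3.03, 7.37, 11.71, 16.05]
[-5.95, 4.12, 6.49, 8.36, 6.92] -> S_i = Random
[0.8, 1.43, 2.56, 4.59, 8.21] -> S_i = 0.80*1.79^i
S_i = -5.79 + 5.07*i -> [-5.79, -0.72, 4.35, 9.42, 14.49]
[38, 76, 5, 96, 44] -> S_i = Random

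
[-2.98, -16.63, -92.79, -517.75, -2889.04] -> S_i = -2.98*5.58^i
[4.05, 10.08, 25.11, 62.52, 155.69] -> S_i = 4.05*2.49^i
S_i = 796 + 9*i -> [796, 805, 814, 823, 832]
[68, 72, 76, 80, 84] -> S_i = 68 + 4*i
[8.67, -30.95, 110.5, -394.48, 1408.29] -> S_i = 8.67*(-3.57)^i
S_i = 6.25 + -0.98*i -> [6.25, 5.27, 4.29, 3.31, 2.33]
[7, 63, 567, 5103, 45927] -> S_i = 7*9^i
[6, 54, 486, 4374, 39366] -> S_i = 6*9^i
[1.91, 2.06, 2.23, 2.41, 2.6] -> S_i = 1.91*1.08^i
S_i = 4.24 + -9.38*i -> [4.24, -5.14, -14.52, -23.9, -33.28]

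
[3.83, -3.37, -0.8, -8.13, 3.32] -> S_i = Random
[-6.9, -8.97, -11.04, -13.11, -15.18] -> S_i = -6.90 + -2.07*i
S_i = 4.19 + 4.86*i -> [4.19, 9.05, 13.91, 18.77, 23.63]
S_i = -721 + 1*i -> [-721, -720, -719, -718, -717]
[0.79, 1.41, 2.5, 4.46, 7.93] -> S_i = 0.79*1.78^i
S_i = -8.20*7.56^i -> [-8.2, -61.99, -468.66, -3543.07, -26785.58]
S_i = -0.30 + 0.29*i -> [-0.3, -0.01, 0.28, 0.57, 0.86]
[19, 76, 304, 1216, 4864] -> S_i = 19*4^i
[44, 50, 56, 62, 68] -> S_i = 44 + 6*i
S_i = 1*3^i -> [1, 3, 9, 27, 81]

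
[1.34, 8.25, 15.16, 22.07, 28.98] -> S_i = 1.34 + 6.91*i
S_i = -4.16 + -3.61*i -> [-4.16, -7.77, -11.38, -14.99, -18.6]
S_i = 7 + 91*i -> [7, 98, 189, 280, 371]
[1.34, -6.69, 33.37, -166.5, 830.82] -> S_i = 1.34*(-4.99)^i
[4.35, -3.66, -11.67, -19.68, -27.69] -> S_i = 4.35 + -8.01*i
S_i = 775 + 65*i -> [775, 840, 905, 970, 1035]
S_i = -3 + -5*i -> [-3, -8, -13, -18, -23]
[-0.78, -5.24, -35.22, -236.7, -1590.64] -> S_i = -0.78*6.72^i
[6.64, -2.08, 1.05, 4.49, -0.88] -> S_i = Random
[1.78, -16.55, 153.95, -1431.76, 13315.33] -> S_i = 1.78*(-9.30)^i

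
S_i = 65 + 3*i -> [65, 68, 71, 74, 77]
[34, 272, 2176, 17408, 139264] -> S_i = 34*8^i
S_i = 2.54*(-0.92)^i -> [2.54, -2.34, 2.15, -1.98, 1.82]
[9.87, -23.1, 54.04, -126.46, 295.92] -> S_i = 9.87*(-2.34)^i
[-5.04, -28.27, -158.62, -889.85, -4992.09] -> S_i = -5.04*5.61^i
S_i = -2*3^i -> [-2, -6, -18, -54, -162]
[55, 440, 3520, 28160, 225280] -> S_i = 55*8^i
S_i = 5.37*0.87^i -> [5.37, 4.67, 4.06, 3.54, 3.08]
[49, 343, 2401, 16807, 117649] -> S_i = 49*7^i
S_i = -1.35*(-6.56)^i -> [-1.35, 8.86, -58.1, 381.11, -2500.05]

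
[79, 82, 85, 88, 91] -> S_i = 79 + 3*i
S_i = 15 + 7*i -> [15, 22, 29, 36, 43]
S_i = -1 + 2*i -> [-1, 1, 3, 5, 7]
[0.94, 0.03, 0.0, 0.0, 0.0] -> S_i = 0.94*0.03^i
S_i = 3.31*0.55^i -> [3.31, 1.82, 1.0, 0.55, 0.3]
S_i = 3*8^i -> [3, 24, 192, 1536, 12288]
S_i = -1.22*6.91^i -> [-1.22, -8.43, -58.25, -402.53, -2781.45]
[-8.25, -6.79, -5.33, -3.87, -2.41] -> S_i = -8.25 + 1.46*i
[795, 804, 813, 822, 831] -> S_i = 795 + 9*i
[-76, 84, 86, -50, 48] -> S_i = Random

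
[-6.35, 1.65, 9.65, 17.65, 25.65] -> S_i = -6.35 + 8.00*i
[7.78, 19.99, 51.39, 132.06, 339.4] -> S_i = 7.78*2.57^i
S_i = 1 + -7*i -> [1, -6, -13, -20, -27]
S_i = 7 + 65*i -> [7, 72, 137, 202, 267]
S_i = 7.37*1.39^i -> [7.37, 10.24, 14.24, 19.79, 27.51]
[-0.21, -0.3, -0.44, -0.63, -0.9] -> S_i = -0.21*1.44^i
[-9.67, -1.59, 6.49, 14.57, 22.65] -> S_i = -9.67 + 8.08*i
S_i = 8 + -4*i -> [8, 4, 0, -4, -8]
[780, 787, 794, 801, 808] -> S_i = 780 + 7*i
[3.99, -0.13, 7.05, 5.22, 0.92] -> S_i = Random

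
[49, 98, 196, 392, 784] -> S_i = 49*2^i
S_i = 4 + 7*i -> [4, 11, 18, 25, 32]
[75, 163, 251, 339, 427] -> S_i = 75 + 88*i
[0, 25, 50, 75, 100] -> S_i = 0 + 25*i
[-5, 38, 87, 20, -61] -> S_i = Random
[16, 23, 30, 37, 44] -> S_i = 16 + 7*i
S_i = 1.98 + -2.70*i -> [1.98, -0.72, -3.42, -6.12, -8.82]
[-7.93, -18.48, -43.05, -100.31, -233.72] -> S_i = -7.93*2.33^i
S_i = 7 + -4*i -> [7, 3, -1, -5, -9]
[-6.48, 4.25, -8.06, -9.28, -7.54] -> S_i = Random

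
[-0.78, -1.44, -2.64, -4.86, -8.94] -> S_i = -0.78*1.84^i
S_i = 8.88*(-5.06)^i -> [8.88, -44.93, 227.36, -1150.44, 5821.23]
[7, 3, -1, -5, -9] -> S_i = 7 + -4*i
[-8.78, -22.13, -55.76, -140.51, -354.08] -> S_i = -8.78*2.52^i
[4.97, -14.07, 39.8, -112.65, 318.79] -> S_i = 4.97*(-2.83)^i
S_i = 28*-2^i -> [28, -56, 112, -224, 448]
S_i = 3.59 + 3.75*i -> [3.59, 7.34, 11.09, 14.84, 18.59]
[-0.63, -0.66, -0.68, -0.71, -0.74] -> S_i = -0.63*1.04^i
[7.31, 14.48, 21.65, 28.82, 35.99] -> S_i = 7.31 + 7.17*i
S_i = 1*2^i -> [1, 2, 4, 8, 16]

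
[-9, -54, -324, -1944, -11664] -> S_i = -9*6^i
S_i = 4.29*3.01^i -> [4.29, 12.91, 38.87, 116.99, 352.15]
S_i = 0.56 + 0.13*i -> [0.56, 0.69, 0.82, 0.95, 1.08]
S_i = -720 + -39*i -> [-720, -759, -798, -837, -876]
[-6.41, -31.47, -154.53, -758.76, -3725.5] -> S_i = -6.41*4.91^i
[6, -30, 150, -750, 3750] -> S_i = 6*-5^i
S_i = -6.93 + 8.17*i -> [-6.93, 1.24, 9.41, 17.58, 25.75]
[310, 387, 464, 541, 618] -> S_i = 310 + 77*i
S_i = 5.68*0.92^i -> [5.68, 5.23, 4.81, 4.42, 4.07]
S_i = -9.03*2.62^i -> [-9.03, -23.66, -61.99, -162.4, -425.49]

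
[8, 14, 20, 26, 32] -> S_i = 8 + 6*i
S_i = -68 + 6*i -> [-68, -62, -56, -50, -44]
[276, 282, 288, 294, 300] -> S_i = 276 + 6*i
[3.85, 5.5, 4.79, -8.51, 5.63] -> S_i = Random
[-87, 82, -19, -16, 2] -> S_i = Random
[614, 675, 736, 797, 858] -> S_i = 614 + 61*i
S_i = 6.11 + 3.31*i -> [6.11, 9.42, 12.73, 16.04, 19.35]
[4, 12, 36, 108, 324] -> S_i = 4*3^i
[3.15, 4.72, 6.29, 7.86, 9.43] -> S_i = 3.15 + 1.57*i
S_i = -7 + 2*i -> [-7, -5, -3, -1, 1]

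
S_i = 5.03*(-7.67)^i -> [5.03, -38.58, 295.91, -2269.62, 17408.02]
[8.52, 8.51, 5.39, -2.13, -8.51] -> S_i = Random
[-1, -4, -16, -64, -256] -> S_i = -1*4^i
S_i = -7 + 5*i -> [-7, -2, 3, 8, 13]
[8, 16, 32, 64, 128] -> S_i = 8*2^i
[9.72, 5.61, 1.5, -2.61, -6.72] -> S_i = 9.72 + -4.11*i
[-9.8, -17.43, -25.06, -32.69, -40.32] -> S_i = -9.80 + -7.63*i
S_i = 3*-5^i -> [3, -15, 75, -375, 1875]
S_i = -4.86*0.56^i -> [-4.86, -2.72, -1.52, -0.85, -0.48]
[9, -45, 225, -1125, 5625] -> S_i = 9*-5^i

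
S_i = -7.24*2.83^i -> [-7.24, -20.49, -57.98, -164.1, -464.39]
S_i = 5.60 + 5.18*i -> [5.6, 10.78, 15.96, 21.14, 26.32]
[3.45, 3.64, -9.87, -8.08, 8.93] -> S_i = Random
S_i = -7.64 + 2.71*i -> [-7.64, -4.93, -2.22, 0.49, 3.2]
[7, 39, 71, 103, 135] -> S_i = 7 + 32*i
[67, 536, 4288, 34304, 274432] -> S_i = 67*8^i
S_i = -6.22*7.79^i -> [-6.22, -48.45, -377.46, -2940.38, -22905.52]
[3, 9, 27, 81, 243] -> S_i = 3*3^i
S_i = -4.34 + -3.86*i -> [-4.34, -8.2, -12.06, -15.92, -19.78]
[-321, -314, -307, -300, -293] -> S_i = -321 + 7*i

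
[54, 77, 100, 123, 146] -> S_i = 54 + 23*i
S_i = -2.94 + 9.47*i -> [-2.94, 6.53, 16.0, 25.47, 34.94]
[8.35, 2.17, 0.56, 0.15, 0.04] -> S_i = 8.35*0.26^i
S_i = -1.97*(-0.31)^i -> [-1.97, 0.61, -0.19, 0.06, -0.02]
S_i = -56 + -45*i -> [-56, -101, -146, -191, -236]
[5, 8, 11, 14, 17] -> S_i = 5 + 3*i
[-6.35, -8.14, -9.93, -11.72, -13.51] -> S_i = -6.35 + -1.79*i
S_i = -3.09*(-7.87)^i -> [-3.09, 24.32, -191.39, 1506.2, -11853.79]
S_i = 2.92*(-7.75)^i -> [2.92, -22.63, 175.38, -1359.21, 10533.91]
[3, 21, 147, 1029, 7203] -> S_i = 3*7^i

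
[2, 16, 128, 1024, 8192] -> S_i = 2*8^i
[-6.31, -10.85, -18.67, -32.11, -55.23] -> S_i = -6.31*1.72^i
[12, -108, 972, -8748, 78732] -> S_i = 12*-9^i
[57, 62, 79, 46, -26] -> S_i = Random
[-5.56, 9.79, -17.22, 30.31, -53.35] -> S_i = -5.56*(-1.76)^i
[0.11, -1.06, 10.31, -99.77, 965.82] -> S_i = 0.11*(-9.68)^i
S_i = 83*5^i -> [83, 415, 2075, 10375, 51875]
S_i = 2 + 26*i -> [2, 28, 54, 80, 106]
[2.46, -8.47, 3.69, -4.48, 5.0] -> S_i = Random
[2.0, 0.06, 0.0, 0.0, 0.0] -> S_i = 2.00*0.03^i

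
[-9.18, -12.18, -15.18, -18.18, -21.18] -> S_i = -9.18 + -3.00*i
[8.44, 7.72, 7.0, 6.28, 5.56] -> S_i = 8.44 + -0.72*i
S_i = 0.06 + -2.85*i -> [0.06, -2.79, -5.64, -8.49, -11.34]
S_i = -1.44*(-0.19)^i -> [-1.44, 0.27, -0.05, 0.01, -0.0]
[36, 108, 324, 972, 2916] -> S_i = 36*3^i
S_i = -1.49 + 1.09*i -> [-1.49, -0.4, 0.69, 1.78, 2.87]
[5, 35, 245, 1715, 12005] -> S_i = 5*7^i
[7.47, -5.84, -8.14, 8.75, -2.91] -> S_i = Random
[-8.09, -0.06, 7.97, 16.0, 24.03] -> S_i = -8.09 + 8.03*i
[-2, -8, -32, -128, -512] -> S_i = -2*4^i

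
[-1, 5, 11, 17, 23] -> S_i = -1 + 6*i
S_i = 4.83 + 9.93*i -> [4.83, 14.76, 24.69, 34.62, 44.55]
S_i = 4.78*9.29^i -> [4.78, 44.41, 412.53, 3832.44, 35603.34]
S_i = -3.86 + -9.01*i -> [-3.86, -12.87, -21.88, -30.89, -39.9]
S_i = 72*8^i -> [72, 576, 4608, 36864, 294912]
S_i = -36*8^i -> [-36, -288, -2304, -18432, -147456]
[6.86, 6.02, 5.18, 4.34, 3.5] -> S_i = 6.86 + -0.84*i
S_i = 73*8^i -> [73, 584, 4672, 37376, 299008]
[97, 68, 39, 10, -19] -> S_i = 97 + -29*i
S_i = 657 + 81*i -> [657, 738, 819, 900, 981]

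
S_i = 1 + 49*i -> [1, 50, 99, 148, 197]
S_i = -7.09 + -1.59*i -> [-7.09, -8.68, -10.27, -11.86, -13.45]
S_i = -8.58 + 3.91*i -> [-8.58, -4.67, -0.76, 3.15, 7.06]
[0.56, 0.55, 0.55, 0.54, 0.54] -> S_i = 0.56*0.99^i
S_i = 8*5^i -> [8, 40, 200, 1000, 5000]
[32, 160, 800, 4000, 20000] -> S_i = 32*5^i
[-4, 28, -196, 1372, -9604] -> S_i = -4*-7^i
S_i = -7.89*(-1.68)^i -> [-7.89, 13.26, -22.27, 37.41, -62.85]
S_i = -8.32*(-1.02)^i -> [-8.32, 8.49, -8.66, 8.83, -9.01]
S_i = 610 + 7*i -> [610, 617, 624, 631, 638]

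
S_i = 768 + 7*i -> [768, 775, 782, 789, 796]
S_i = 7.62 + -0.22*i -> [7.62, 7.4, 7.18, 6.96, 6.74]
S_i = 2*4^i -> [2, 8, 32, 128, 512]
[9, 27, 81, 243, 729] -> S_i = 9*3^i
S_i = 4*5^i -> [4, 20, 100, 500, 2500]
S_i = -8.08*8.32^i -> [-8.08, -67.23, -559.32, -4653.52, -38717.26]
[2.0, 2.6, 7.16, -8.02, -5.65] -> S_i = Random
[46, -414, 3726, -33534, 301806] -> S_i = 46*-9^i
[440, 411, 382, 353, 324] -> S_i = 440 + -29*i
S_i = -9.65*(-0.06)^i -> [-9.65, 0.58, -0.03, 0.0, -0.0]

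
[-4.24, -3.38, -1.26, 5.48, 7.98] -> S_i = Random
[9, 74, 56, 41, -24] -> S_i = Random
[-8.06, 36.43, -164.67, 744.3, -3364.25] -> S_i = -8.06*(-4.52)^i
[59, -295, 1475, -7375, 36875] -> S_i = 59*-5^i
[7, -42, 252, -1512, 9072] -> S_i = 7*-6^i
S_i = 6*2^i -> [6, 12, 24, 48, 96]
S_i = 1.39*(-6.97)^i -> [1.39, -9.69, 67.53, -470.67, 3280.54]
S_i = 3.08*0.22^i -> [3.08, 0.68, 0.15, 0.03, 0.01]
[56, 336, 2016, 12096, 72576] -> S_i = 56*6^i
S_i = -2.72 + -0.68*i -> [-2.72, -3.4, -4.08, -4.76, -5.44]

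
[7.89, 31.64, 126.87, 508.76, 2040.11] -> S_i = 7.89*4.01^i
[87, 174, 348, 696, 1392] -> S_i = 87*2^i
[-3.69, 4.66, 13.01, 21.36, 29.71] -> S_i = -3.69 + 8.35*i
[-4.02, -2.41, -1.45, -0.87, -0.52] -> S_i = -4.02*0.60^i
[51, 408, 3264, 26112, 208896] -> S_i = 51*8^i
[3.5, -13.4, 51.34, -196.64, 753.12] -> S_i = 3.50*(-3.83)^i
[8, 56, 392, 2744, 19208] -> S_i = 8*7^i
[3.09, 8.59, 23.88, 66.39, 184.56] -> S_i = 3.09*2.78^i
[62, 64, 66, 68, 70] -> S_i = 62 + 2*i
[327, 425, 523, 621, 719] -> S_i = 327 + 98*i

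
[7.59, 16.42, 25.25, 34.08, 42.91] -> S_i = 7.59 + 8.83*i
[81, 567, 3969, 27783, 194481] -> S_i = 81*7^i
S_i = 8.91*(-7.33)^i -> [8.91, -65.31, 478.72, -3509.05, 25721.34]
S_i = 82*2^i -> [82, 164, 328, 656, 1312]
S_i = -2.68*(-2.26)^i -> [-2.68, 6.06, -13.69, 30.94, -69.91]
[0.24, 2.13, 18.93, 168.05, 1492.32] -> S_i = 0.24*8.88^i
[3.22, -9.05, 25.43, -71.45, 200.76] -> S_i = 3.22*(-2.81)^i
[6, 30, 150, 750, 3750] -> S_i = 6*5^i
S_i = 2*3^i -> [2, 6, 18, 54, 162]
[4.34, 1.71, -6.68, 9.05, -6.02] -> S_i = Random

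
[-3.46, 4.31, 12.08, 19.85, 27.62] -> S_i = -3.46 + 7.77*i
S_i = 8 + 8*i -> [8, 16, 24, 32, 40]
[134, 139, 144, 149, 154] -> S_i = 134 + 5*i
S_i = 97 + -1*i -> [97, 96, 95, 94, 93]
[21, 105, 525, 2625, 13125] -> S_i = 21*5^i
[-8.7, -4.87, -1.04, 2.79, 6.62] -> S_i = -8.70 + 3.83*i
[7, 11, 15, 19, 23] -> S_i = 7 + 4*i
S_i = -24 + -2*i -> [-24, -26, -28, -30, -32]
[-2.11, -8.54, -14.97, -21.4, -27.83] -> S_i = -2.11 + -6.43*i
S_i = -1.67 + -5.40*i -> [-1.67, -7.07, -12.47, -17.87, -23.27]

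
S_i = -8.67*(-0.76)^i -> [-8.67, 6.59, -5.01, 3.81, -2.89]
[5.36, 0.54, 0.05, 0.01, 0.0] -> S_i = 5.36*0.10^i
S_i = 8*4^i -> [8, 32, 128, 512, 2048]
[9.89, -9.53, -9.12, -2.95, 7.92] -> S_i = Random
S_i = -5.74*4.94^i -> [-5.74, -28.36, -140.08, -691.98, -3418.37]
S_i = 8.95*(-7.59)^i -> [8.95, -67.93, 515.59, -3913.35, 29702.3]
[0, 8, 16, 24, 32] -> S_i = 0 + 8*i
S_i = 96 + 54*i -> [96, 150, 204, 258, 312]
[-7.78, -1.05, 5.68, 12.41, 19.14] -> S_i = -7.78 + 6.73*i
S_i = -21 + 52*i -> [-21, 31, 83, 135, 187]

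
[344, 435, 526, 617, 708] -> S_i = 344 + 91*i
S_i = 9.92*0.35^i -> [9.92, 3.47, 1.22, 0.43, 0.15]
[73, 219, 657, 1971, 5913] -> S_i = 73*3^i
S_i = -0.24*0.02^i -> [-0.24, -0.0, -0.0, -0.0, -0.0]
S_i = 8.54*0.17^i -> [8.54, 1.45, 0.25, 0.04, 0.01]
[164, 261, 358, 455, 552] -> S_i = 164 + 97*i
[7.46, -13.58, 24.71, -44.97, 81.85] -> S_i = 7.46*(-1.82)^i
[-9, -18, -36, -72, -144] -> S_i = -9*2^i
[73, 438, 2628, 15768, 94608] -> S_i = 73*6^i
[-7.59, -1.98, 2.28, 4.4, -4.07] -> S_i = Random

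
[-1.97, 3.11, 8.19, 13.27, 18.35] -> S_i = -1.97 + 5.08*i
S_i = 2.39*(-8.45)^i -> [2.39, -20.2, 170.65, -1442.01, 12184.98]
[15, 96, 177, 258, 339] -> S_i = 15 + 81*i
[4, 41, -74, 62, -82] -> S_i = Random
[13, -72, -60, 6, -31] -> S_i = Random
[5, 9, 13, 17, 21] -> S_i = 5 + 4*i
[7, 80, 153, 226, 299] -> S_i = 7 + 73*i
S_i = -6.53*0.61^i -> [-6.53, -3.98, -2.43, -1.48, -0.9]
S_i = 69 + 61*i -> [69, 130, 191, 252, 313]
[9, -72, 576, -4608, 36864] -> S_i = 9*-8^i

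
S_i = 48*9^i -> [48, 432, 3888, 34992, 314928]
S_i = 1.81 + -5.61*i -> [1.81, -3.8, -9.41, -15.02, -20.63]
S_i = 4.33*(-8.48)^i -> [4.33, -36.72, 311.37, -2640.43, 22390.89]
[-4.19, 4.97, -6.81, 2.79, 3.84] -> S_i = Random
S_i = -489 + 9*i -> [-489, -480, -471, -462, -453]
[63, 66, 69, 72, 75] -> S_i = 63 + 3*i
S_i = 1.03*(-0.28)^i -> [1.03, -0.29, 0.08, -0.02, 0.01]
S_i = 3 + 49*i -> [3, 52, 101, 150, 199]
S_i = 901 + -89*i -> [901, 812, 723, 634, 545]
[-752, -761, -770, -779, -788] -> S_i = -752 + -9*i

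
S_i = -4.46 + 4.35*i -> [-4.46, -0.11, 4.24, 8.59, 12.94]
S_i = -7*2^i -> [-7, -14, -28, -56, -112]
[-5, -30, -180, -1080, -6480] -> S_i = -5*6^i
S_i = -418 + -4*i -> [-418, -422, -426, -430, -434]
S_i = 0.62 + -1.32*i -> [0.62, -0.7, -2.02, -3.34, -4.66]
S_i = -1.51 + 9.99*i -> [-1.51, 8.48, 18.47, 28.46, 38.45]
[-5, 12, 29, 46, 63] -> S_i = -5 + 17*i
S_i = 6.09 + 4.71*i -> [6.09, 10.8, 15.51, 20.22, 24.93]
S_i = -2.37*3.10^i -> [-2.37, -7.35, -22.78, -70.6, -218.87]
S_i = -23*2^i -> [-23, -46, -92, -184, -368]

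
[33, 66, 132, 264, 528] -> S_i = 33*2^i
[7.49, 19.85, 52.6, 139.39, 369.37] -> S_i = 7.49*2.65^i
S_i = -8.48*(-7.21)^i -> [-8.48, 61.14, -440.83, 3178.35, -22915.9]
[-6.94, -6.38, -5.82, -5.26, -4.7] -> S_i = -6.94 + 0.56*i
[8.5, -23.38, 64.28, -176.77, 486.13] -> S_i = 8.50*(-2.75)^i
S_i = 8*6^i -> [8, 48, 288, 1728, 10368]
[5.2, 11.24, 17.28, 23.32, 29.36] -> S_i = 5.20 + 6.04*i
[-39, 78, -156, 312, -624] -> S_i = -39*-2^i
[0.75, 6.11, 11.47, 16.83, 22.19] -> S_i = 0.75 + 5.36*i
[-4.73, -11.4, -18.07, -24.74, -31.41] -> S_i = -4.73 + -6.67*i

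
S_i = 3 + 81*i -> [3, 84, 165, 246, 327]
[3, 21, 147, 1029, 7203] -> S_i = 3*7^i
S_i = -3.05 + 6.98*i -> [-3.05, 3.93, 10.91, 17.89, 24.87]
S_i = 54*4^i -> [54, 216, 864, 3456, 13824]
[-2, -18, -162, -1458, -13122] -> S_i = -2*9^i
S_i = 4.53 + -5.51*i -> [4.53, -0.98, -6.49, -12.0, -17.51]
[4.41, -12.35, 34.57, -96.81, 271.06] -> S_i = 4.41*(-2.80)^i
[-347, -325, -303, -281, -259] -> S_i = -347 + 22*i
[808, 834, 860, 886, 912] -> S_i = 808 + 26*i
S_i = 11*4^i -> [11, 44, 176, 704, 2816]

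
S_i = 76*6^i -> [76, 456, 2736, 16416, 98496]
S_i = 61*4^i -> [61, 244, 976, 3904, 15616]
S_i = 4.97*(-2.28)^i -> [4.97, -11.33, 25.84, -58.91, 134.31]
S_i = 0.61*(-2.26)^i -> [0.61, -1.38, 3.12, -7.04, 15.91]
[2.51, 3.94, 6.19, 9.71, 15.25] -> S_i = 2.51*1.57^i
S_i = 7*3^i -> [7, 21, 63, 189, 567]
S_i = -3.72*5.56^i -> [-3.72, -20.68, -115.0, -639.39, -3555.02]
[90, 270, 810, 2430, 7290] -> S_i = 90*3^i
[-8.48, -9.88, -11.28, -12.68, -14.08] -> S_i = -8.48 + -1.40*i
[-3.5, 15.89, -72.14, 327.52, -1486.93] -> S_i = -3.50*(-4.54)^i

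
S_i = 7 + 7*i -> [7, 14, 21, 28, 35]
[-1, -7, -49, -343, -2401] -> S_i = -1*7^i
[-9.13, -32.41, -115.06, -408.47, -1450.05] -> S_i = -9.13*3.55^i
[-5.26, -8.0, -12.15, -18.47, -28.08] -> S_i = -5.26*1.52^i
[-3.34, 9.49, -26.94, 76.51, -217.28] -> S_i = -3.34*(-2.84)^i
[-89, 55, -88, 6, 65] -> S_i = Random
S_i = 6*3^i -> [6, 18, 54, 162, 486]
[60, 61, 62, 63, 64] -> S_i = 60 + 1*i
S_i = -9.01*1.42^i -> [-9.01, -12.79, -18.17, -25.8, -36.63]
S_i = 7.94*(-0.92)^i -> [7.94, -7.3, 6.72, -6.18, 5.69]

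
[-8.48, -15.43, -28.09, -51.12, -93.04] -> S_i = -8.48*1.82^i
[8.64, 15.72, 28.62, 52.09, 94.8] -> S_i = 8.64*1.82^i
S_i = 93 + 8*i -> [93, 101, 109, 117, 125]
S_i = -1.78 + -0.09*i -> [-1.78, -1.87, -1.96, -2.05, -2.14]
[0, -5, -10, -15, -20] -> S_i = 0 + -5*i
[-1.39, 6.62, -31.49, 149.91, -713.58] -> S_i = -1.39*(-4.76)^i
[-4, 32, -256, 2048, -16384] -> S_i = -4*-8^i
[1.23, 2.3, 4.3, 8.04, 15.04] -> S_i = 1.23*1.87^i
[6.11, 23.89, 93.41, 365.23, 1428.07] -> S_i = 6.11*3.91^i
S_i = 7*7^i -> [7, 49, 343, 2401, 16807]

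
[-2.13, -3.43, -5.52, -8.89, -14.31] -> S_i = -2.13*1.61^i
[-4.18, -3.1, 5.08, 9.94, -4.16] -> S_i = Random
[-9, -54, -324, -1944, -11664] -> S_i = -9*6^i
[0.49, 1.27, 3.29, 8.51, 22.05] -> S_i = 0.49*2.59^i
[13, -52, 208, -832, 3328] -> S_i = 13*-4^i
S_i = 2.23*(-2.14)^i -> [2.23, -4.77, 10.21, -21.85, 46.77]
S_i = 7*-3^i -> [7, -21, 63, -189, 567]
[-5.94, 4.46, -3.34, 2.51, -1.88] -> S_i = -5.94*(-0.75)^i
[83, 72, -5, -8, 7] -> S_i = Random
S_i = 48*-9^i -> [48, -432, 3888, -34992, 314928]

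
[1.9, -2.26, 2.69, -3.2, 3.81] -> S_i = 1.90*(-1.19)^i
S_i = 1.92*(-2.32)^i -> [1.92, -4.45, 10.33, -23.98, 55.62]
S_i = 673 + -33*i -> [673, 640, 607, 574, 541]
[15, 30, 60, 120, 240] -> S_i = 15*2^i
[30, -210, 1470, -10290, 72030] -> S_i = 30*-7^i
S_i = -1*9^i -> [-1, -9, -81, -729, -6561]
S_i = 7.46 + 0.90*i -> [7.46, 8.36, 9.26, 10.16, 11.06]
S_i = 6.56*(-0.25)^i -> [6.56, -1.64, 0.41, -0.1, 0.03]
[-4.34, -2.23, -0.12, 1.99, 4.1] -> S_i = -4.34 + 2.11*i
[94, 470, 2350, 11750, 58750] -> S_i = 94*5^i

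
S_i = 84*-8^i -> [84, -672, 5376, -43008, 344064]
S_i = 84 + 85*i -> [84, 169, 254, 339, 424]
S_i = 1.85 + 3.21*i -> [1.85, 5.06, 8.27, 11.48, 14.69]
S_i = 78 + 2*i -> [78, 80, 82, 84, 86]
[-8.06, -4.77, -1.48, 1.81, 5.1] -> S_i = -8.06 + 3.29*i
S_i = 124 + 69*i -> [124, 193, 262, 331, 400]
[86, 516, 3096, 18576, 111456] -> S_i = 86*6^i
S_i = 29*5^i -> [29, 145, 725, 3625, 18125]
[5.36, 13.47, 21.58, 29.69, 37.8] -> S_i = 5.36 + 8.11*i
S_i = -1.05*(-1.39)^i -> [-1.05, 1.46, -2.03, 2.82, -3.92]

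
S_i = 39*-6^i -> [39, -234, 1404, -8424, 50544]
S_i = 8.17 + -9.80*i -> [8.17, -1.63, -11.43, -21.23, -31.03]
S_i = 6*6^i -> [6, 36, 216, 1296, 7776]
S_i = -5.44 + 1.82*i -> [-5.44, -3.62, -1.8, 0.02, 1.84]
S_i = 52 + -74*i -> [52, -22, -96, -170, -244]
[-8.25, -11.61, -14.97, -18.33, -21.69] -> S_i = -8.25 + -3.36*i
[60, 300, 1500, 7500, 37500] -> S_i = 60*5^i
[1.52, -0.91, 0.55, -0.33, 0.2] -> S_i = 1.52*(-0.60)^i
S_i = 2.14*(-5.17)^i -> [2.14, -11.06, 57.2, -295.72, 1528.89]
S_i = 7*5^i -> [7, 35, 175, 875, 4375]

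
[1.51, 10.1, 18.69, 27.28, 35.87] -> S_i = 1.51 + 8.59*i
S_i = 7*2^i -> [7, 14, 28, 56, 112]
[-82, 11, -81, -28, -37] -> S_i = Random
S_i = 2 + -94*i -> [2, -92, -186, -280, -374]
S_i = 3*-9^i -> [3, -27, 243, -2187, 19683]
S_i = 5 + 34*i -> [5, 39, 73, 107, 141]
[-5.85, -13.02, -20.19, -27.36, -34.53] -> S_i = -5.85 + -7.17*i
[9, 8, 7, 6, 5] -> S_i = 9 + -1*i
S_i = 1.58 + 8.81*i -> [1.58, 10.39, 19.2, 28.01, 36.82]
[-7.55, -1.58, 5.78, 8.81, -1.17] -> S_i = Random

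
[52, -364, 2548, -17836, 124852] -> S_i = 52*-7^i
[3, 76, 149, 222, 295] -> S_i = 3 + 73*i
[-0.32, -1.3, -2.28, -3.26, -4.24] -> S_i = -0.32 + -0.98*i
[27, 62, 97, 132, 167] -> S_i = 27 + 35*i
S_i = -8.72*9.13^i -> [-8.72, -79.61, -726.87, -6636.34, -60589.81]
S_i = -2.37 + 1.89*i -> [-2.37, -0.48, 1.41, 3.3, 5.19]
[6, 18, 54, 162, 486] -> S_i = 6*3^i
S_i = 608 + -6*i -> [608, 602, 596, 590, 584]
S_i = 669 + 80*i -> [669, 749, 829, 909, 989]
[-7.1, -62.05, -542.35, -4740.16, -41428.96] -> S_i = -7.10*8.74^i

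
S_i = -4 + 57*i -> [-4, 53, 110, 167, 224]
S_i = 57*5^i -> [57, 285, 1425, 7125, 35625]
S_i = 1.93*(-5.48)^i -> [1.93, -10.58, 57.96, -317.61, 1740.52]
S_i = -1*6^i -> [-1, -6, -36, -216, -1296]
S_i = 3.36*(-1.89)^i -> [3.36, -6.35, 12.0, -22.68, 42.87]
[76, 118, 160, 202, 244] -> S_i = 76 + 42*i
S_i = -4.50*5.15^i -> [-4.5, -23.18, -119.35, -614.66, -3165.49]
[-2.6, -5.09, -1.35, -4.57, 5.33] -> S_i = Random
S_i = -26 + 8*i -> [-26, -18, -10, -2, 6]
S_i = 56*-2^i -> [56, -112, 224, -448, 896]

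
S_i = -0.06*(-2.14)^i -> [-0.06, 0.13, -0.27, 0.59, -1.26]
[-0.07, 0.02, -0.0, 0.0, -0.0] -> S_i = -0.07*(-0.24)^i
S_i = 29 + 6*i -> [29, 35, 41, 47, 53]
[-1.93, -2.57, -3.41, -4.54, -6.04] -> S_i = -1.93*1.33^i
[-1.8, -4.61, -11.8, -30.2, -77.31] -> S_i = -1.80*2.56^i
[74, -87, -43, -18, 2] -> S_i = Random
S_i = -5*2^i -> [-5, -10, -20, -40, -80]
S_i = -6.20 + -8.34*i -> [-6.2, -14.54, -22.88, -31.22, -39.56]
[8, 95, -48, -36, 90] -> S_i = Random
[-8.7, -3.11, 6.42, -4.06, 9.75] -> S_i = Random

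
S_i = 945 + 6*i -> [945, 951, 957, 963, 969]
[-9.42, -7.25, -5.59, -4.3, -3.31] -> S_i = -9.42*0.77^i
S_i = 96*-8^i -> [96, -768, 6144, -49152, 393216]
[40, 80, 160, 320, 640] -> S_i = 40*2^i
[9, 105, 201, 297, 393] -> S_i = 9 + 96*i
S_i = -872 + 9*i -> [-872, -863, -854, -845, -836]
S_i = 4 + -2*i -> [4, 2, 0, -2, -4]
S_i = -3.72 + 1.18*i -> [-3.72, -2.54, -1.36, -0.18, 1.0]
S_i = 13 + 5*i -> [13, 18, 23, 28, 33]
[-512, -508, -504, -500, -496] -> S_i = -512 + 4*i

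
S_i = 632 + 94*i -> [632, 726, 820, 914, 1008]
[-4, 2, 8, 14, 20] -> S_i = -4 + 6*i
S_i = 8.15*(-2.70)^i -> [8.15, -22.01, 59.41, -160.42, 433.12]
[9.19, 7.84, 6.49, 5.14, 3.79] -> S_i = 9.19 + -1.35*i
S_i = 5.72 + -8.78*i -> [5.72, -3.06, -11.84, -20.62, -29.4]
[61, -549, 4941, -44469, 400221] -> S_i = 61*-9^i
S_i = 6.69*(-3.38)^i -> [6.69, -22.61, 76.43, -258.33, 873.16]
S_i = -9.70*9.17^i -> [-9.7, -88.95, -815.66, -7479.62, -68588.15]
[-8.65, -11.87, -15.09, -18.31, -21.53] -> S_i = -8.65 + -3.22*i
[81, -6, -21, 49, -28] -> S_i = Random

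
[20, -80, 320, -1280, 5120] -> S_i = 20*-4^i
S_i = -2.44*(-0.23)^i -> [-2.44, 0.56, -0.13, 0.03, -0.01]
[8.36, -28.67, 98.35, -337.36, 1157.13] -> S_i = 8.36*(-3.43)^i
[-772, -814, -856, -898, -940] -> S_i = -772 + -42*i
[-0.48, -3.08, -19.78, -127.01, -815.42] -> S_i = -0.48*6.42^i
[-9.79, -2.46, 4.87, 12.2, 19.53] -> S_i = -9.79 + 7.33*i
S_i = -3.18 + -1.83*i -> [-3.18, -5.01, -6.84, -8.67, -10.5]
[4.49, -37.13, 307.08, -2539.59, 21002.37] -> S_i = 4.49*(-8.27)^i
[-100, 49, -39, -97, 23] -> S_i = Random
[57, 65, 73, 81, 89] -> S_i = 57 + 8*i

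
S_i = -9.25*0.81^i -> [-9.25, -7.49, -6.07, -4.92, -3.98]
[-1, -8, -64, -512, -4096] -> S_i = -1*8^i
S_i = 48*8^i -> [48, 384, 3072, 24576, 196608]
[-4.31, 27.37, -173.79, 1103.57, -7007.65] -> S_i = -4.31*(-6.35)^i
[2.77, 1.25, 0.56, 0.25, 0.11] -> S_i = 2.77*0.45^i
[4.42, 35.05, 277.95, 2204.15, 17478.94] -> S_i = 4.42*7.93^i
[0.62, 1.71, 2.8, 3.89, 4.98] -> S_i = 0.62 + 1.09*i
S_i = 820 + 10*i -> [820, 830, 840, 850, 860]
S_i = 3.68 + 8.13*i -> [3.68, 11.81, 19.94, 28.07, 36.2]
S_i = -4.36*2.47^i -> [-4.36, -10.77, -26.6, -65.7, -162.28]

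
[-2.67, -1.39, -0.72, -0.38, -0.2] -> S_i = -2.67*0.52^i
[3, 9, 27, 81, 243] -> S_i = 3*3^i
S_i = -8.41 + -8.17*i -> [-8.41, -16.58, -24.75, -32.92, -41.09]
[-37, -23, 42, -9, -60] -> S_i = Random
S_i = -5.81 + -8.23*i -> [-5.81, -14.04, -22.27, -30.5, -38.73]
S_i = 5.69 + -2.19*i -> [5.69, 3.5, 1.31, -0.88, -3.07]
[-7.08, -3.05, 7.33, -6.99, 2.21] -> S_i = Random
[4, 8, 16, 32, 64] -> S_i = 4*2^i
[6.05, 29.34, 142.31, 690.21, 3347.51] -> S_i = 6.05*4.85^i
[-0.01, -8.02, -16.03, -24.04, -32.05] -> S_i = -0.01 + -8.01*i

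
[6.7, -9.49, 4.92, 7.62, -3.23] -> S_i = Random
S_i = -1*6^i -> [-1, -6, -36, -216, -1296]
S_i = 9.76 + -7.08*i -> [9.76, 2.68, -4.4, -11.48, -18.56]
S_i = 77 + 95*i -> [77, 172, 267, 362, 457]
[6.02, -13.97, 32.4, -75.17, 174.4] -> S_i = 6.02*(-2.32)^i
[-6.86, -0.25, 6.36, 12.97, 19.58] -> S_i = -6.86 + 6.61*i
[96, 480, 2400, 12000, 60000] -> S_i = 96*5^i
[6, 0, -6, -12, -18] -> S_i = 6 + -6*i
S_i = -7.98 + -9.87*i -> [-7.98, -17.85, -27.72, -37.59, -47.46]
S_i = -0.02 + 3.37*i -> [-0.02, 3.35, 6.72, 10.09, 13.46]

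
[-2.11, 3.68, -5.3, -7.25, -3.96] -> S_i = Random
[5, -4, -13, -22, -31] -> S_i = 5 + -9*i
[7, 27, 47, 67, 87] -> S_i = 7 + 20*i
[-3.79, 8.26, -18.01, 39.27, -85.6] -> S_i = -3.79*(-2.18)^i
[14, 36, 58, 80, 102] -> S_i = 14 + 22*i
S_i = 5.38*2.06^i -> [5.38, 11.08, 22.83, 47.03, 96.88]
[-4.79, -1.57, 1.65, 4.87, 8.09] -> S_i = -4.79 + 3.22*i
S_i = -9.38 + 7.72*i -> [-9.38, -1.66, 6.06, 13.78, 21.5]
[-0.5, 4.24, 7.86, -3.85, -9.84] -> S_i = Random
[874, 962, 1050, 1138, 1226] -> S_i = 874 + 88*i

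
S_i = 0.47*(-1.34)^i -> [0.47, -0.63, 0.84, -1.13, 1.52]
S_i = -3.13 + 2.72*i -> [-3.13, -0.41, 2.31, 5.03, 7.75]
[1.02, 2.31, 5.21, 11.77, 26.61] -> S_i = 1.02*2.26^i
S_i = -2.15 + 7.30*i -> [-2.15, 5.15, 12.45, 19.75, 27.05]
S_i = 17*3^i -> [17, 51, 153, 459, 1377]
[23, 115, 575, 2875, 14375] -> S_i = 23*5^i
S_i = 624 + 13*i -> [624, 637, 650, 663, 676]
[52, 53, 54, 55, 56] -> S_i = 52 + 1*i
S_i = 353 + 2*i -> [353, 355, 357, 359, 361]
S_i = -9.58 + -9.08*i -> [-9.58, -18.66, -27.74, -36.82, -45.9]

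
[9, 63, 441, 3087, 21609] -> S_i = 9*7^i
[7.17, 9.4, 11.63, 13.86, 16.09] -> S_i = 7.17 + 2.23*i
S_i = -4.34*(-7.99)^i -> [-4.34, 34.68, -277.07, 2213.76, -17687.92]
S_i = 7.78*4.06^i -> [7.78, 31.59, 128.24, 520.66, 2113.9]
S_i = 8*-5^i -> [8, -40, 200, -1000, 5000]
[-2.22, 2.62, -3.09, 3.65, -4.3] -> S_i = -2.22*(-1.18)^i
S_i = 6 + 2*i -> [6, 8, 10, 12, 14]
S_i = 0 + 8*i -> [0, 8, 16, 24, 32]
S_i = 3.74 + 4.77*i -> [3.74, 8.51, 13.28, 18.05, 22.82]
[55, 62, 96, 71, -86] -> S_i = Random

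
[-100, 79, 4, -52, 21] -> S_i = Random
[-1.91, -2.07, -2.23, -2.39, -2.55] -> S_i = -1.91 + -0.16*i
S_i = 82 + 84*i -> [82, 166, 250, 334, 418]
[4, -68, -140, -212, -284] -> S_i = 4 + -72*i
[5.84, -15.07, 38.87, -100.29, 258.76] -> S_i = 5.84*(-2.58)^i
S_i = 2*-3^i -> [2, -6, 18, -54, 162]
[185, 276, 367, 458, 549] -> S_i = 185 + 91*i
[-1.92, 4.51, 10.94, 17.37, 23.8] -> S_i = -1.92 + 6.43*i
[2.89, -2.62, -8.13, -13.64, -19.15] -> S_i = 2.89 + -5.51*i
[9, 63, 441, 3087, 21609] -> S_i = 9*7^i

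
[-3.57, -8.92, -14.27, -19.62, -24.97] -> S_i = -3.57 + -5.35*i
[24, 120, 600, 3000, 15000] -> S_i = 24*5^i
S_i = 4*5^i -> [4, 20, 100, 500, 2500]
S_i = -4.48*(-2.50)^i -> [-4.48, 11.2, -28.0, 70.0, -175.0]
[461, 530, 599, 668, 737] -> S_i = 461 + 69*i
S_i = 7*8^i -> [7, 56, 448, 3584, 28672]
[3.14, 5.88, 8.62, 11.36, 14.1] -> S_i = 3.14 + 2.74*i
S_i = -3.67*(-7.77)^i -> [-3.67, 28.52, -221.57, 1721.59, -13376.74]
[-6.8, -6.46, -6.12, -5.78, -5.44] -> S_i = -6.80 + 0.34*i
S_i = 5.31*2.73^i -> [5.31, 14.5, 39.57, 108.04, 294.95]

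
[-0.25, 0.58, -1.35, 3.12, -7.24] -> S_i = -0.25*(-2.32)^i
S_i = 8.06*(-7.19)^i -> [8.06, -57.95, 416.67, -2995.86, 21540.24]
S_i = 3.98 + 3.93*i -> [3.98, 7.91, 11.84, 15.77, 19.7]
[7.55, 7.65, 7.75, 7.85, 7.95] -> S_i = 7.55 + 0.10*i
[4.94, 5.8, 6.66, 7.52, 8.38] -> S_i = 4.94 + 0.86*i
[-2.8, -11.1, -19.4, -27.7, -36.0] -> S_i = -2.80 + -8.30*i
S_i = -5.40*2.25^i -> [-5.4, -12.15, -27.34, -61.51, -138.4]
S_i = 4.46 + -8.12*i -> [4.46, -3.66, -11.78, -19.9, -28.02]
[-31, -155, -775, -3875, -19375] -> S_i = -31*5^i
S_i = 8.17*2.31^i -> [8.17, 18.87, 43.6, 100.71, 232.63]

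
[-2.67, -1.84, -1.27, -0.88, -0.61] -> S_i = -2.67*0.69^i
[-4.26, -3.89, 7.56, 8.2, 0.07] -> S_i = Random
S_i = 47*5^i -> [47, 235, 1175, 5875, 29375]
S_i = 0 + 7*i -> [0, 7, 14, 21, 28]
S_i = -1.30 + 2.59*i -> [-1.3, 1.29, 3.88, 6.47, 9.06]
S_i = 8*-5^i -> [8, -40, 200, -1000, 5000]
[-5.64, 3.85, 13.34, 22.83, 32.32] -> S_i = -5.64 + 9.49*i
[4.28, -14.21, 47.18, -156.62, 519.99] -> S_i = 4.28*(-3.32)^i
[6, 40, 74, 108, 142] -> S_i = 6 + 34*i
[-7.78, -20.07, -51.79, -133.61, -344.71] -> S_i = -7.78*2.58^i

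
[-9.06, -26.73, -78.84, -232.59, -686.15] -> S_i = -9.06*2.95^i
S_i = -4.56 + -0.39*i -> [-4.56, -4.95, -5.34, -5.73, -6.12]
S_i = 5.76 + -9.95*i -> [5.76, -4.19, -14.14, -24.09, -34.04]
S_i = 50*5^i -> [50, 250, 1250, 6250, 31250]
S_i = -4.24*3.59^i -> [-4.24, -15.22, -54.65, -196.18, -704.28]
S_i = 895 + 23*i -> [895, 918, 941, 964, 987]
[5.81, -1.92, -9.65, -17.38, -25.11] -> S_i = 5.81 + -7.73*i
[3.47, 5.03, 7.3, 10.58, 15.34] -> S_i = 3.47*1.45^i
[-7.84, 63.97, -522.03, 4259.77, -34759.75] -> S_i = -7.84*(-8.16)^i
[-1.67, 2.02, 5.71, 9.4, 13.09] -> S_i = -1.67 + 3.69*i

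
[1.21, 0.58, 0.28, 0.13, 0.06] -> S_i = 1.21*0.48^i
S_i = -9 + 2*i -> [-9, -7, -5, -3, -1]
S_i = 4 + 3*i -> [4, 7, 10, 13, 16]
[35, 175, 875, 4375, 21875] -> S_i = 35*5^i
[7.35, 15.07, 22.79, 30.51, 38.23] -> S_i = 7.35 + 7.72*i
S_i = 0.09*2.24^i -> [0.09, 0.2, 0.45, 1.01, 2.27]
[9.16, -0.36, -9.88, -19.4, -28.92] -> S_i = 9.16 + -9.52*i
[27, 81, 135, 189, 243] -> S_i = 27 + 54*i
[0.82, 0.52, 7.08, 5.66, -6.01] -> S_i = Random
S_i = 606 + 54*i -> [606, 660, 714, 768, 822]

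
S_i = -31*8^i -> [-31, -248, -1984, -15872, -126976]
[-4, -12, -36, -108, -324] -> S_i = -4*3^i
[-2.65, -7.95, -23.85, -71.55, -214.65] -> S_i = -2.65*3.00^i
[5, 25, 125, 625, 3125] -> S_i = 5*5^i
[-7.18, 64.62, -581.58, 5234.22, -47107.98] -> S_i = -7.18*(-9.00)^i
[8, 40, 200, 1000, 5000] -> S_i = 8*5^i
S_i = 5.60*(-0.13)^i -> [5.6, -0.73, 0.09, -0.01, 0.0]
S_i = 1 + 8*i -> [1, 9, 17, 25, 33]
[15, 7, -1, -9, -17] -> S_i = 15 + -8*i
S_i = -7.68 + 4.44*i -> [-7.68, -3.24, 1.2, 5.64, 10.08]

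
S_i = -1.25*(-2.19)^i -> [-1.25, 2.74, -6.0, 13.13, -28.75]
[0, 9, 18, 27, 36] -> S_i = 0 + 9*i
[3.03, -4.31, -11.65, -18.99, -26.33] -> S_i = 3.03 + -7.34*i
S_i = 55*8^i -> [55, 440, 3520, 28160, 225280]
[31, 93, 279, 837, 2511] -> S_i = 31*3^i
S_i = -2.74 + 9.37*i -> [-2.74, 6.63, 16.0, 25.37, 34.74]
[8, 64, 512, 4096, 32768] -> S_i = 8*8^i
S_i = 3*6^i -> [3, 18, 108, 648, 3888]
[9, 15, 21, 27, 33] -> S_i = 9 + 6*i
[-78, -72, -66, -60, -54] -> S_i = -78 + 6*i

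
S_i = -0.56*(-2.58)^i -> [-0.56, 1.44, -3.73, 9.62, -24.81]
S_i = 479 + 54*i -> [479, 533, 587, 641, 695]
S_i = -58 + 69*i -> [-58, 11, 80, 149, 218]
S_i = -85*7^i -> [-85, -595, -4165, -29155, -204085]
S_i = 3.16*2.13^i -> [3.16, 6.73, 14.34, 30.54, 65.04]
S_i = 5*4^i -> [5, 20, 80, 320, 1280]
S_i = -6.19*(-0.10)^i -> [-6.19, 0.62, -0.06, 0.01, -0.0]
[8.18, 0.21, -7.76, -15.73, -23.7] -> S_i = 8.18 + -7.97*i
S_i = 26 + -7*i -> [26, 19, 12, 5, -2]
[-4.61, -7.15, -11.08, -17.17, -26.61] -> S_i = -4.61*1.55^i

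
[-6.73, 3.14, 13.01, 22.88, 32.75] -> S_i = -6.73 + 9.87*i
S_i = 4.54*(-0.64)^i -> [4.54, -2.91, 1.86, -1.19, 0.76]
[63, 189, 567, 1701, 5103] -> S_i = 63*3^i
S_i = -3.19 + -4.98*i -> [-3.19, -8.17, -13.15, -18.13, -23.11]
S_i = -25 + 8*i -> [-25, -17, -9, -1, 7]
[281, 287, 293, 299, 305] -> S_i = 281 + 6*i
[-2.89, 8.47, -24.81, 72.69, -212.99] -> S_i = -2.89*(-2.93)^i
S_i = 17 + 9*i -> [17, 26, 35, 44, 53]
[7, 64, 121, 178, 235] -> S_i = 7 + 57*i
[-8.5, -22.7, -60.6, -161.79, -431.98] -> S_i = -8.50*2.67^i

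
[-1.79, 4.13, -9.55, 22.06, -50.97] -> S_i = -1.79*(-2.31)^i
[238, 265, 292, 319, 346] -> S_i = 238 + 27*i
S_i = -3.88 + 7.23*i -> [-3.88, 3.35, 10.58, 17.81, 25.04]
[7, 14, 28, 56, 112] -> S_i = 7*2^i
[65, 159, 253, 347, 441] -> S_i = 65 + 94*i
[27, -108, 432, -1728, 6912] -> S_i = 27*-4^i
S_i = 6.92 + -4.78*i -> [6.92, 2.14, -2.64, -7.42, -12.2]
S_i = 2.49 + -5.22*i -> [2.49, -2.73, -7.95, -13.17, -18.39]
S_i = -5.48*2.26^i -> [-5.48, -12.38, -27.99, -63.26, -142.96]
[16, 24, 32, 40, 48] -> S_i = 16 + 8*i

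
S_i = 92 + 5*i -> [92, 97, 102, 107, 112]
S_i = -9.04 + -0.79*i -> [-9.04, -9.83, -10.62, -11.41, -12.2]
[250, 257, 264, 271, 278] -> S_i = 250 + 7*i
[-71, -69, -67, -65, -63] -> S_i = -71 + 2*i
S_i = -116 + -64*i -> [-116, -180, -244, -308, -372]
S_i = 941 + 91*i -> [941, 1032, 1123, 1214, 1305]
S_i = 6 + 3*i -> [6, 9, 12, 15, 18]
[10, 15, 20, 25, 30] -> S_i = 10 + 5*i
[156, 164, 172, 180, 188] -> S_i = 156 + 8*i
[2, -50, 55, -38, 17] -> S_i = Random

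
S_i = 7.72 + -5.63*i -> [7.72, 2.09, -3.54, -9.17, -14.8]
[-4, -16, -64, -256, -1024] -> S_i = -4*4^i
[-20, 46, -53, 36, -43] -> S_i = Random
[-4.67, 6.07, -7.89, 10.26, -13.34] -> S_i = -4.67*(-1.30)^i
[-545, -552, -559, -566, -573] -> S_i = -545 + -7*i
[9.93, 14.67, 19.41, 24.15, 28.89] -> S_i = 9.93 + 4.74*i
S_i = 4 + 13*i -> [4, 17, 30, 43, 56]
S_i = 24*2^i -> [24, 48, 96, 192, 384]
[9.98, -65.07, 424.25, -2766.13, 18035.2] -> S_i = 9.98*(-6.52)^i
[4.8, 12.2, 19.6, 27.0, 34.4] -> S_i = 4.80 + 7.40*i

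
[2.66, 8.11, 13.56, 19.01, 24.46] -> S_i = 2.66 + 5.45*i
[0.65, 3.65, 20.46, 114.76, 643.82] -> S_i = 0.65*5.61^i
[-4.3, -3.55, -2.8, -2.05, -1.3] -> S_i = -4.30 + 0.75*i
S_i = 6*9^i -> [6, 54, 486, 4374, 39366]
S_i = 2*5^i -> [2, 10, 50, 250, 1250]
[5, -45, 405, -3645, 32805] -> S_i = 5*-9^i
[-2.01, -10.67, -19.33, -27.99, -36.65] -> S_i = -2.01 + -8.66*i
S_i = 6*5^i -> [6, 30, 150, 750, 3750]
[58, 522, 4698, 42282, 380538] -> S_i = 58*9^i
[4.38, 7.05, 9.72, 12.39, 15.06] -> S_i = 4.38 + 2.67*i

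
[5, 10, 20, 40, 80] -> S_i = 5*2^i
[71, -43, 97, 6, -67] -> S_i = Random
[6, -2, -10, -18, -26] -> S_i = 6 + -8*i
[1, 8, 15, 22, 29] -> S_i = 1 + 7*i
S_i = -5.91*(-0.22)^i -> [-5.91, 1.3, -0.29, 0.06, -0.01]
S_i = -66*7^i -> [-66, -462, -3234, -22638, -158466]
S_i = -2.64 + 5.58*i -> [-2.64, 2.94, 8.52, 14.1, 19.68]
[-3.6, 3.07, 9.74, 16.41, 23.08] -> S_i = -3.60 + 6.67*i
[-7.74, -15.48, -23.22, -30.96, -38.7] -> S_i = -7.74 + -7.74*i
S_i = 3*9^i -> [3, 27, 243, 2187, 19683]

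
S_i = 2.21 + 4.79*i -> [2.21, 7.0, 11.79, 16.58, 21.37]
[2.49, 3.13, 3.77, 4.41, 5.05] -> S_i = 2.49 + 0.64*i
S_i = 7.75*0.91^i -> [7.75, 7.05, 6.42, 5.84, 5.31]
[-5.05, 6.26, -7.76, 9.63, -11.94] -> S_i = -5.05*(-1.24)^i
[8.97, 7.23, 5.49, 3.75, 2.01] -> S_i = 8.97 + -1.74*i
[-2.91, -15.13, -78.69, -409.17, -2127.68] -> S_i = -2.91*5.20^i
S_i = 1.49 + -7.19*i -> [1.49, -5.7, -12.89, -20.08, -27.27]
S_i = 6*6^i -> [6, 36, 216, 1296, 7776]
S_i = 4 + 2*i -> [4, 6, 8, 10, 12]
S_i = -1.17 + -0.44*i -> [-1.17, -1.61, -2.05, -2.49, -2.93]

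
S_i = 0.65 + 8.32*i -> [0.65, 8.97, 17.29, 25.61, 33.93]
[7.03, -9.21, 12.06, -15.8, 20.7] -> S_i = 7.03*(-1.31)^i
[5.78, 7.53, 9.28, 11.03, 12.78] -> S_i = 5.78 + 1.75*i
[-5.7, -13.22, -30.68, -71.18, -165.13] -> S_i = -5.70*2.32^i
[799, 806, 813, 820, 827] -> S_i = 799 + 7*i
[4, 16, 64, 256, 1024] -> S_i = 4*4^i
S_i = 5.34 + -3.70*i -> [5.34, 1.64, -2.06, -5.76, -9.46]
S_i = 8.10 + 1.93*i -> [8.1, 10.03, 11.96, 13.89, 15.82]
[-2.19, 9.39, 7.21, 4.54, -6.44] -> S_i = Random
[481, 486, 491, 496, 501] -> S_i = 481 + 5*i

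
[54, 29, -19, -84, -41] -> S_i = Random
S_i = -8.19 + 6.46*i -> [-8.19, -1.73, 4.73, 11.19, 17.65]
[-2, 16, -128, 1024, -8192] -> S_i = -2*-8^i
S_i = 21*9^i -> [21, 189, 1701, 15309, 137781]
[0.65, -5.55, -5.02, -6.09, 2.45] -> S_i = Random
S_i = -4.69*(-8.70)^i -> [-4.69, 40.8, -354.99, 3088.38, -26868.9]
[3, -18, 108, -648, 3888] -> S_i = 3*-6^i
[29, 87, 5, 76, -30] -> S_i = Random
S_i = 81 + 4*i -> [81, 85, 89, 93, 97]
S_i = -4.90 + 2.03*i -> [-4.9, -2.87, -0.84, 1.19, 3.22]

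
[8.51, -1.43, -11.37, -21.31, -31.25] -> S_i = 8.51 + -9.94*i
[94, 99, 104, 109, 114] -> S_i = 94 + 5*i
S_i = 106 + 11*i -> [106, 117, 128, 139, 150]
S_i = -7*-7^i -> [-7, 49, -343, 2401, -16807]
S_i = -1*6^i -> [-1, -6, -36, -216, -1296]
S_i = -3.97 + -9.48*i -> [-3.97, -13.45, -22.93, -32.41, -41.89]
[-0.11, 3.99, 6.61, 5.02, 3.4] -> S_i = Random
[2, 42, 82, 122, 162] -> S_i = 2 + 40*i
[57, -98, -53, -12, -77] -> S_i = Random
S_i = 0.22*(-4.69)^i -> [0.22, -1.03, 4.84, -22.7, 106.44]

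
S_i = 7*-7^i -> [7, -49, 343, -2401, 16807]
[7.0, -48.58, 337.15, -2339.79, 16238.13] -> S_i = 7.00*(-6.94)^i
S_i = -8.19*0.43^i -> [-8.19, -3.52, -1.51, -0.65, -0.28]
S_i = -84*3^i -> [-84, -252, -756, -2268, -6804]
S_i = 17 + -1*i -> [17, 16, 15, 14, 13]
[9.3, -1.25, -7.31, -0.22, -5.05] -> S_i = Random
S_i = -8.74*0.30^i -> [-8.74, -2.62, -0.79, -0.24, -0.07]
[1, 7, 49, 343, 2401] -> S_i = 1*7^i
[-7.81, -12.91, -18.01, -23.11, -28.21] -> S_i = -7.81 + -5.10*i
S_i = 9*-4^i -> [9, -36, 144, -576, 2304]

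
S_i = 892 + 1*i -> [892, 893, 894, 895, 896]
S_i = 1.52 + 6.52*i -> [1.52, 8.04, 14.56, 21.08, 27.6]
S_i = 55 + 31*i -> [55, 86, 117, 148, 179]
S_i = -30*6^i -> [-30, -180, -1080, -6480, -38880]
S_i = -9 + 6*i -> [-9, -3, 3, 9, 15]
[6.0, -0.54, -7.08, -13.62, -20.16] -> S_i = 6.00 + -6.54*i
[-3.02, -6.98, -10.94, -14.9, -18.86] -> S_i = -3.02 + -3.96*i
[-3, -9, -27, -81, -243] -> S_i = -3*3^i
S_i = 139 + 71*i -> [139, 210, 281, 352, 423]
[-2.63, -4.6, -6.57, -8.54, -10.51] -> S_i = -2.63 + -1.97*i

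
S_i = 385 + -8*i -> [385, 377, 369, 361, 353]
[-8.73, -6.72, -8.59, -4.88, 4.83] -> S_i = Random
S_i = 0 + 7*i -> [0, 7, 14, 21, 28]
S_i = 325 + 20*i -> [325, 345, 365, 385, 405]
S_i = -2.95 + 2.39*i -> [-2.95, -0.56, 1.83, 4.22, 6.61]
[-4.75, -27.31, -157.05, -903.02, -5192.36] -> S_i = -4.75*5.75^i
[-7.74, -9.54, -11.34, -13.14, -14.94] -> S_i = -7.74 + -1.80*i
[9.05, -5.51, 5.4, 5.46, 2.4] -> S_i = Random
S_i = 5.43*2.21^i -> [5.43, 12.0, 26.52, 58.61, 129.53]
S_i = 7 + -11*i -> [7, -4, -15, -26, -37]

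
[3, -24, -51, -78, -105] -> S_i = 3 + -27*i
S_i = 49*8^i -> [49, 392, 3136, 25088, 200704]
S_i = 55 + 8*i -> [55, 63, 71, 79, 87]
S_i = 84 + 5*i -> [84, 89, 94, 99, 104]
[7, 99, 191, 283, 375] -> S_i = 7 + 92*i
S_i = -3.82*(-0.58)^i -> [-3.82, 2.22, -1.29, 0.75, -0.43]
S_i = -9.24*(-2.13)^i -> [-9.24, 19.68, -41.92, 89.29, -190.19]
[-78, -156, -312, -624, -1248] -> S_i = -78*2^i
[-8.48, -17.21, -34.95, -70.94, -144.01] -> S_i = -8.48*2.03^i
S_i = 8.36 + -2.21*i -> [8.36, 6.15, 3.94, 1.73, -0.48]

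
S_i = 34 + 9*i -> [34, 43, 52, 61, 70]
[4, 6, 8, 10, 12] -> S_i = 4 + 2*i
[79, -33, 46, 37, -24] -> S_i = Random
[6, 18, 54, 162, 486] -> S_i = 6*3^i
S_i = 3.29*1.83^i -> [3.29, 6.02, 11.02, 20.16, 36.9]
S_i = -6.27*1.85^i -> [-6.27, -11.6, -21.46, -39.7, -73.44]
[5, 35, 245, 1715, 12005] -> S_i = 5*7^i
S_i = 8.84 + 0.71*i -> [8.84, 9.55, 10.26, 10.97, 11.68]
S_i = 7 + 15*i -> [7, 22, 37, 52, 67]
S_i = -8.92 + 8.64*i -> [-8.92, -0.28, 8.36, 17.0, 25.64]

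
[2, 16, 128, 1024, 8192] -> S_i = 2*8^i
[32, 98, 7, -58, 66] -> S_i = Random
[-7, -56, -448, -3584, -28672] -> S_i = -7*8^i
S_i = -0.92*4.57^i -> [-0.92, -4.2, -19.21, -87.81, -401.28]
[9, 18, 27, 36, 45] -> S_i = 9 + 9*i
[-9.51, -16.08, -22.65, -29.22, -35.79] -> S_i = -9.51 + -6.57*i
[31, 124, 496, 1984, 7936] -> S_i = 31*4^i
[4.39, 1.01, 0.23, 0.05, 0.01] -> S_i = 4.39*0.23^i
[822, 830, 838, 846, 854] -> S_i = 822 + 8*i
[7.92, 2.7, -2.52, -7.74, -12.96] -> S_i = 7.92 + -5.22*i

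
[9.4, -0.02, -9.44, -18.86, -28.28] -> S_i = 9.40 + -9.42*i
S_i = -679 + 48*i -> [-679, -631, -583, -535, -487]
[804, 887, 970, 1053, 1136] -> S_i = 804 + 83*i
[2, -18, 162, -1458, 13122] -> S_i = 2*-9^i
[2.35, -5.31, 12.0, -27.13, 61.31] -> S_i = 2.35*(-2.26)^i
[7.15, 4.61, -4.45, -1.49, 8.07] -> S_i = Random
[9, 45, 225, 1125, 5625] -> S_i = 9*5^i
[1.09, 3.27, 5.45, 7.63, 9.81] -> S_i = 1.09 + 2.18*i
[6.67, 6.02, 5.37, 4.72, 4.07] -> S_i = 6.67 + -0.65*i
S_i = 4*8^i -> [4, 32, 256, 2048, 16384]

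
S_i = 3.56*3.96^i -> [3.56, 14.1, 55.83, 221.07, 875.45]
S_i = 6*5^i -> [6, 30, 150, 750, 3750]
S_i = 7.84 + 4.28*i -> [7.84, 12.12, 16.4, 20.68, 24.96]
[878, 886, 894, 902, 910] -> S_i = 878 + 8*i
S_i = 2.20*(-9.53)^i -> [2.2, -20.97, 199.81, -1904.15, 18146.56]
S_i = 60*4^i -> [60, 240, 960, 3840, 15360]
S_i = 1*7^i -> [1, 7, 49, 343, 2401]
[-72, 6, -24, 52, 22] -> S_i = Random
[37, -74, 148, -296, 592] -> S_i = 37*-2^i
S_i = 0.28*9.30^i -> [0.28, 2.6, 24.22, 225.22, 2094.55]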